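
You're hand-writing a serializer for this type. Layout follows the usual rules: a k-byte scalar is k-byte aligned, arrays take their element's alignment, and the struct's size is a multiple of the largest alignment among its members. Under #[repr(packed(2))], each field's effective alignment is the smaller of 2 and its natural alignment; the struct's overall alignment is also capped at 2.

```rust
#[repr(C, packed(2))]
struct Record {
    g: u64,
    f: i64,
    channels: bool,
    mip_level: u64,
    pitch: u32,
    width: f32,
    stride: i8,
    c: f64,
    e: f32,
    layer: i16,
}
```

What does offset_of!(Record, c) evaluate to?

@0: g [8B, align 2] → 8
@8: f [8B, align 2] → 16
@16: channels [1B, align 1] → 17
+1 pad (align 2)
@18: mip_level [8B, align 2] → 26
@26: pitch [4B, align 2] → 30
@30: width [4B, align 2] → 34
@34: stride [1B, align 1] → 35
+1 pad (align 2)
@36: c [8B, align 2] → 44

36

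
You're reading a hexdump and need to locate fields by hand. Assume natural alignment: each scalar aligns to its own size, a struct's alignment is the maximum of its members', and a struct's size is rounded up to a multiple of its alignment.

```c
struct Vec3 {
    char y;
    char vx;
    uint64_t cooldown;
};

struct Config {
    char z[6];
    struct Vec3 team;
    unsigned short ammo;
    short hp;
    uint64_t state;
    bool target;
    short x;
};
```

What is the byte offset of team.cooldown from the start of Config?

Vec3: y at 0 (size 1, align 1) → ends 1; vx at 1 (size 1, align 1) → ends 2; pad 6 to align 8 for cooldown; cooldown at 8 (size 8, align 8) → ends 16; total 16 bytes, alignment 8
z at 0 (size 6, align 1) → ends 6
pad 2 to align 8 for team
team at 8 (size 16, align 8) → ends 24
within Vec3: cooldown at 8
8 + 8 = 16

16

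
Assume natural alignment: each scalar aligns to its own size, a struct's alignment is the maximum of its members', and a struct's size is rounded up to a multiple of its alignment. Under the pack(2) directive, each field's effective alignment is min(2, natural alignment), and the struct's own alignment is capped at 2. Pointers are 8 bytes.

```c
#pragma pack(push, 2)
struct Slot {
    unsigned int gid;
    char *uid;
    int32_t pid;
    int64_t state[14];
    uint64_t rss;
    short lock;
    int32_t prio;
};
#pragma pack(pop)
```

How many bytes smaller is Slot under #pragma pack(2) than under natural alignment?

natural layout:
  0..4  gid  (4B, 4-aligned)
  4..8  -- padding (4B)
  8..16  uid  (8B, 8-aligned)
  16..20  pid  (4B, 4-aligned)
  20..24  -- padding (4B)
  24..136  state  (112B, 8-aligned)
  136..144  rss  (8B, 8-aligned)
  144..146  lock  (2B, 2-aligned)
  146..148  -- padding (2B)
  148..152  prio  (4B, 4-aligned)
  sizeof = 152, alignof = 8
packed(2) layout:
  0..4  gid  (4B, 2-aligned)
  4..12  uid  (8B, 2-aligned)
  12..16  pid  (4B, 2-aligned)
  16..128  state  (112B, 2-aligned)
  128..136  rss  (8B, 2-aligned)
  136..138  lock  (2B, 2-aligned)
  138..142  prio  (4B, 2-aligned)
  sizeof = 142, alignof = 2
152 − 142 = 10

10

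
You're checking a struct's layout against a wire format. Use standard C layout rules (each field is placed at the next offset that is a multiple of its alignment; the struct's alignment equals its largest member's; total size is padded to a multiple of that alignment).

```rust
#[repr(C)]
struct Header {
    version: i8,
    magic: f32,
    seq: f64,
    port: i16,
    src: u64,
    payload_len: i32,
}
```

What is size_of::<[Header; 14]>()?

@0: version [1B, align 1] → 1
+3 pad (align 4)
@4: magic [4B, align 4] → 8
@8: seq [8B, align 8] → 16
@16: port [2B, align 2] → 18
+6 pad (align 8)
@24: src [8B, align 8] → 32
@32: payload_len [4B, align 4] → 36
+4 tail pad (align 8)
size 40, align 8
array of 14: 14 × 40 = 560

560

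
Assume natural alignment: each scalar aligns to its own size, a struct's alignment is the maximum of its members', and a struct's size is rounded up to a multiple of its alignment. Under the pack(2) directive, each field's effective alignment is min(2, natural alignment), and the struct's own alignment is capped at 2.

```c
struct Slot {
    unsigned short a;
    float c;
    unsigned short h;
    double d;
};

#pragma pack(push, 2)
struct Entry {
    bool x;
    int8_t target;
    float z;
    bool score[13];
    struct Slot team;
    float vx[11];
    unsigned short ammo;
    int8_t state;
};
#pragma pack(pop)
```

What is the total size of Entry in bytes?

92 bytes

Slot: a at 0 (size 2, align 2) → ends 2; pad 2 to align 4 for c; c at 4 (size 4, align 4) → ends 8; h at 8 (size 2, align 2) → ends 10; pad 6 to align 8 for d; d at 16 (size 8, align 8) → ends 24; total 24 bytes, alignment 8
x at 0 (size 1, align 1) → ends 1
target at 1 (size 1, align 1) → ends 2
z at 2 (size 4, align 2) → ends 6
score at 6 (size 13, align 1) → ends 19
pad 1 to align 2 for team
team at 20 (size 24, align 2) → ends 44
vx at 44 (size 44, align 2) → ends 88
ammo at 88 (size 2, align 2) → ends 90
state at 90 (size 1, align 1) → ends 91
tail pad 1 to reach multiple of 2
total 92 bytes, alignment 2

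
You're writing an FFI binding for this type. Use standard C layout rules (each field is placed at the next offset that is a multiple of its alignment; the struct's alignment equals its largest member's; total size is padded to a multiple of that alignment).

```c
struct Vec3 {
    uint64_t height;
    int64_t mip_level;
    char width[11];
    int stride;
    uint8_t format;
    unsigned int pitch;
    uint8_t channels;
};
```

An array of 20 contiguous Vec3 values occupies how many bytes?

960

height at 0 (size 8, align 8) → ends 8
mip_level at 8 (size 8, align 8) → ends 16
width at 16 (size 11, align 1) → ends 27
pad 1 to align 4 for stride
stride at 28 (size 4, align 4) → ends 32
format at 32 (size 1, align 1) → ends 33
pad 3 to align 4 for pitch
pitch at 36 (size 4, align 4) → ends 40
channels at 40 (size 1, align 1) → ends 41
tail pad 7 to reach multiple of 8
total 48 bytes, alignment 8
array of 20: 20 × 48 = 960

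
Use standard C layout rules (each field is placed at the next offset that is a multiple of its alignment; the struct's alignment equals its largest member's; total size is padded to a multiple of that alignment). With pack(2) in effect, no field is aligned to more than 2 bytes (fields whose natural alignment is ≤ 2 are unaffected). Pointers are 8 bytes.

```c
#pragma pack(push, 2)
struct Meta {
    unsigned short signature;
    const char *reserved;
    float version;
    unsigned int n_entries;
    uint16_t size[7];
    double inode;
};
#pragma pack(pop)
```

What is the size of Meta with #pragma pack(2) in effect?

40

signature at 0 (size 2, align 2) → ends 2
reserved at 2 (size 8, align 2) → ends 10
version at 10 (size 4, align 2) → ends 14
n_entries at 14 (size 4, align 2) → ends 18
size at 18 (size 14, align 2) → ends 32
inode at 32 (size 8, align 2) → ends 40
total 40 bytes, alignment 2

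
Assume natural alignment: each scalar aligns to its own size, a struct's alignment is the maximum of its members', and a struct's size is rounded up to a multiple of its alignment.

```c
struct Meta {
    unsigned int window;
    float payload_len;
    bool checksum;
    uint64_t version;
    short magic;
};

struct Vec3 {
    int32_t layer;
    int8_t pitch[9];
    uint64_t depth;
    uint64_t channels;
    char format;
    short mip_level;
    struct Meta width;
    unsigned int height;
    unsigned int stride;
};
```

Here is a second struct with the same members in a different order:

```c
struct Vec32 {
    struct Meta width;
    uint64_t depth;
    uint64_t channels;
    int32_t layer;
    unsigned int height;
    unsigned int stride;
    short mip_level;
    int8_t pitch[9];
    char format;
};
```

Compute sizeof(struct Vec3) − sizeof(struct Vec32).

8

Meta: 0..4  window  (4B, 4-aligned); 4..8  payload_len  (4B, 4-aligned); 8..9  checksum  (1B, 1-aligned); 9..16  -- padding (7B); 16..24  version  (8B, 8-aligned); 24..26  magic  (2B, 2-aligned); 26..32  -- tail padding (6B); sizeof = 32, alignof = 8
0..4  layer  (4B, 4-aligned)
4..13  pitch  (9B, 1-aligned)
13..16  -- padding (3B)
16..24  depth  (8B, 8-aligned)
24..32  channels  (8B, 8-aligned)
32..33  format  (1B, 1-aligned)
33..34  -- padding (1B)
34..36  mip_level  (2B, 2-aligned)
36..40  -- padding (4B)
40..72  width  (32B, 8-aligned)
72..76  height  (4B, 4-aligned)
76..80  stride  (4B, 4-aligned)
sizeof = 80, alignof = 8
— Vec32 —
0..32  width  (32B, 8-aligned)
32..40  depth  (8B, 8-aligned)
40..48  channels  (8B, 8-aligned)
48..52  layer  (4B, 4-aligned)
52..56  height  (4B, 4-aligned)
56..60  stride  (4B, 4-aligned)
60..62  mip_level  (2B, 2-aligned)
62..71  pitch  (9B, 1-aligned)
71..72  format  (1B, 1-aligned)
sizeof = 72, alignof = 8
80 − 72 = 8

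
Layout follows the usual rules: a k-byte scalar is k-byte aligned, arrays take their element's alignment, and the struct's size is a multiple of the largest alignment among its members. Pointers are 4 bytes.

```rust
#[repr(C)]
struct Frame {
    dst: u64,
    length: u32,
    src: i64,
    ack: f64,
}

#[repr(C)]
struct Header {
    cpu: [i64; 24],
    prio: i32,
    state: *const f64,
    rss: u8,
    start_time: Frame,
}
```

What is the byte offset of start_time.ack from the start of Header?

232

Frame: @0: dst [8B, align 8] → 8; @8: length [4B, align 4] → 12; +4 pad (align 8); @16: src [8B, align 8] → 24; @24: ack [8B, align 8] → 32; size 32, align 8
@0: cpu [192B, align 8] → 192
@192: prio [4B, align 4] → 196
@196: state [4B, align 4] → 200
@200: rss [1B, align 1] → 201
+7 pad (align 8)
@208: start_time [32B, align 8] → 240
within Frame: ack at 24
208 + 24 = 232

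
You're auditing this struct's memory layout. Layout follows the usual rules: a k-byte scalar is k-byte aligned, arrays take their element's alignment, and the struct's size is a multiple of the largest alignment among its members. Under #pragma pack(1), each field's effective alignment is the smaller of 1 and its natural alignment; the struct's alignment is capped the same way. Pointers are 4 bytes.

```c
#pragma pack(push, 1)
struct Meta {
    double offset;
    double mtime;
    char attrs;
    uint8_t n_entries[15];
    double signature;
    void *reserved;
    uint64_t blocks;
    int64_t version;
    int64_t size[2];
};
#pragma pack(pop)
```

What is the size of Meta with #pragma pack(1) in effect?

offset at 0 (size 8, align 1) → ends 8
mtime at 8 (size 8, align 1) → ends 16
attrs at 16 (size 1, align 1) → ends 17
n_entries at 17 (size 15, align 1) → ends 32
signature at 32 (size 8, align 1) → ends 40
reserved at 40 (size 4, align 1) → ends 44
blocks at 44 (size 8, align 1) → ends 52
version at 52 (size 8, align 1) → ends 60
size at 60 (size 16, align 1) → ends 76
total 76 bytes, alignment 1

76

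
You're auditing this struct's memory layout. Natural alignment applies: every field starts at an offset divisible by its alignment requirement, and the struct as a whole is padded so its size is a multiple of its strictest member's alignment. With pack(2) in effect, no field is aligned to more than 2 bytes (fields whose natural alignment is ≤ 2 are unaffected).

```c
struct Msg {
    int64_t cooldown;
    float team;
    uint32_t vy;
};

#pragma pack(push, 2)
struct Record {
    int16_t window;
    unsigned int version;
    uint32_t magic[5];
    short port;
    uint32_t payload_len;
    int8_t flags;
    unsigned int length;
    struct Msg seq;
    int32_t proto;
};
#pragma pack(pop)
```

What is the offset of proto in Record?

Msg: @0: cooldown [8B, align 8] → 8; @8: team [4B, align 4] → 12; @12: vy [4B, align 4] → 16; size 16, align 8
@0: window [2B, align 2] → 2
@2: version [4B, align 2] → 6
@6: magic [20B, align 2] → 26
@26: port [2B, align 2] → 28
@28: payload_len [4B, align 2] → 32
@32: flags [1B, align 1] → 33
+1 pad (align 2)
@34: length [4B, align 2] → 38
@38: seq [16B, align 2] → 54
@54: proto [4B, align 2] → 58

54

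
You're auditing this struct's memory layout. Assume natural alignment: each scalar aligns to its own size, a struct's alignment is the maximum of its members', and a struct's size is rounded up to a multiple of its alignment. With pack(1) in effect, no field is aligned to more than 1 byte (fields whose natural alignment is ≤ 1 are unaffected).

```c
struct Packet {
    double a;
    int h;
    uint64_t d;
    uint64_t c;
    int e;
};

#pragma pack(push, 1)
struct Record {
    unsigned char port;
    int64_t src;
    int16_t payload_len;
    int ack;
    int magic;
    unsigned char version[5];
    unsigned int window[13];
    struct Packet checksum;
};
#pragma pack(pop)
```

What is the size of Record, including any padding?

116 bytes

Packet: a at 0 (size 8, align 8) → ends 8; h at 8 (size 4, align 4) → ends 12; pad 4 to align 8 for d; d at 16 (size 8, align 8) → ends 24; c at 24 (size 8, align 8) → ends 32; e at 32 (size 4, align 4) → ends 36; tail pad 4 to reach multiple of 8; total 40 bytes, alignment 8
port at 0 (size 1, align 1) → ends 1
src at 1 (size 8, align 1) → ends 9
payload_len at 9 (size 2, align 1) → ends 11
ack at 11 (size 4, align 1) → ends 15
magic at 15 (size 4, align 1) → ends 19
version at 19 (size 5, align 1) → ends 24
window at 24 (size 52, align 1) → ends 76
checksum at 76 (size 40, align 1) → ends 116
total 116 bytes, alignment 1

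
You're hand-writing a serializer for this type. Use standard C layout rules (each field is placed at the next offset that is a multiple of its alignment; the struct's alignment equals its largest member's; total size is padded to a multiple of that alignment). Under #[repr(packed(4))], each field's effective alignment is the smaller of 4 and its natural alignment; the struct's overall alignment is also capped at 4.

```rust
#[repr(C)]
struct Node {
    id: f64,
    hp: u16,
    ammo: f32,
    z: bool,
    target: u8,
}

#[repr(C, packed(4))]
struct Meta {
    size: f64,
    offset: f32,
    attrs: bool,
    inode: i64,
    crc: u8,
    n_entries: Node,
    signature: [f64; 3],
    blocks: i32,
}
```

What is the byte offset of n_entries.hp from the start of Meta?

36

Node: 0..8  id  (8B, 8-aligned); 8..10  hp  (2B, 2-aligned); 10..12  -- padding (2B); 12..16  ammo  (4B, 4-aligned); 16..17  z  (1B, 1-aligned); 17..18  target  (1B, 1-aligned); 18..24  -- tail padding (6B); sizeof = 24, alignof = 8
0..8  size  (8B, 4-aligned)
8..12  offset  (4B, 4-aligned)
12..13  attrs  (1B, 1-aligned)
13..16  -- padding (3B)
16..24  inode  (8B, 4-aligned)
24..25  crc  (1B, 1-aligned)
25..28  -- padding (3B)
28..52  n_entries  (24B, 4-aligned)
within Node: hp at 8
28 + 8 = 36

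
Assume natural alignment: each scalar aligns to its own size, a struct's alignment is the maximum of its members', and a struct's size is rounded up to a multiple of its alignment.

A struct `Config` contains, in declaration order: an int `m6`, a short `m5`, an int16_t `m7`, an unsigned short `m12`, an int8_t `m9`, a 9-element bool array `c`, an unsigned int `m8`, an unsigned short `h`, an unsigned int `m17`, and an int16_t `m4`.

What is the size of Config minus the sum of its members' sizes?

4

0..4  m6  (4B, 4-aligned)
4..6  m5  (2B, 2-aligned)
6..8  m7  (2B, 2-aligned)
8..10  m12  (2B, 2-aligned)
10..11  m9  (1B, 1-aligned)
11..20  c  (9B, 1-aligned)
20..24  m8  (4B, 4-aligned)
24..26  h  (2B, 2-aligned)
26..28  -- padding (2B)
28..32  m17  (4B, 4-aligned)
32..34  m4  (2B, 2-aligned)
34..36  -- tail padding (2B)
sizeof = 36, alignof = 4
data bytes 32, size 36 → padding 4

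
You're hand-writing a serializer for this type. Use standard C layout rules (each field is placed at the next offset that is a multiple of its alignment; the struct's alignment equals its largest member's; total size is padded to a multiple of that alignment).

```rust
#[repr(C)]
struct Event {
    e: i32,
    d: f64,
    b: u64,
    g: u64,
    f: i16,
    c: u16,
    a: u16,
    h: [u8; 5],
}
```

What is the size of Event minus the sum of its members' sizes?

9

@0: e [4B, align 4] → 4
+4 pad (align 8)
@8: d [8B, align 8] → 16
@16: b [8B, align 8] → 24
@24: g [8B, align 8] → 32
@32: f [2B, align 2] → 34
@34: c [2B, align 2] → 36
@36: a [2B, align 2] → 38
@38: h [5B, align 1] → 43
+5 tail pad (align 8)
size 48, align 8
data bytes 39, size 48 → padding 9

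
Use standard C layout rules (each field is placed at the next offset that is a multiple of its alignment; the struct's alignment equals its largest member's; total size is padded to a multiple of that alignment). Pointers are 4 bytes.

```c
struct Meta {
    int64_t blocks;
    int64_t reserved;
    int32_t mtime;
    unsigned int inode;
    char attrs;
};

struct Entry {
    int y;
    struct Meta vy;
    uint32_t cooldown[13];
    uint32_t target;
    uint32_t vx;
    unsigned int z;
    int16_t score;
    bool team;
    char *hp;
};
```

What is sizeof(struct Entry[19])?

2128

Meta: blocks at 0 (size 8, align 8) → ends 8; reserved at 8 (size 8, align 8) → ends 16; mtime at 16 (size 4, align 4) → ends 20; inode at 20 (size 4, align 4) → ends 24; attrs at 24 (size 1, align 1) → ends 25; tail pad 7 to reach multiple of 8; total 32 bytes, alignment 8
y at 0 (size 4, align 4) → ends 4
pad 4 to align 8 for vy
vy at 8 (size 32, align 8) → ends 40
cooldown at 40 (size 52, align 4) → ends 92
target at 92 (size 4, align 4) → ends 96
vx at 96 (size 4, align 4) → ends 100
z at 100 (size 4, align 4) → ends 104
score at 104 (size 2, align 2) → ends 106
team at 106 (size 1, align 1) → ends 107
pad 1 to align 4 for hp
hp at 108 (size 4, align 4) → ends 112
total 112 bytes, alignment 8
array of 19: 19 × 112 = 2128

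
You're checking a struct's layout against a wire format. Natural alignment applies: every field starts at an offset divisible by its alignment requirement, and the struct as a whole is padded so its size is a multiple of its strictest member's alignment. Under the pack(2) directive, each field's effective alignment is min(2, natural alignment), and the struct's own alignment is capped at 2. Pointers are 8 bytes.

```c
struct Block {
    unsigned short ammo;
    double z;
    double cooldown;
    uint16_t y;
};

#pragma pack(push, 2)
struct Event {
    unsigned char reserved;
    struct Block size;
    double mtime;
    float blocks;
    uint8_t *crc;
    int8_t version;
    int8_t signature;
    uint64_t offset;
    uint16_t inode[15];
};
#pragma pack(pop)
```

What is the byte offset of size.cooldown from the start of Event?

Block: ammo at 0 (size 2, align 2) → ends 2; pad 6 to align 8 for z; z at 8 (size 8, align 8) → ends 16; cooldown at 16 (size 8, align 8) → ends 24; y at 24 (size 2, align 2) → ends 26; tail pad 6 to reach multiple of 8; total 32 bytes, alignment 8
reserved at 0 (size 1, align 1) → ends 1
pad 1 to align 2 for size
size at 2 (size 32, align 2) → ends 34
within Block: cooldown at 16
2 + 16 = 18

18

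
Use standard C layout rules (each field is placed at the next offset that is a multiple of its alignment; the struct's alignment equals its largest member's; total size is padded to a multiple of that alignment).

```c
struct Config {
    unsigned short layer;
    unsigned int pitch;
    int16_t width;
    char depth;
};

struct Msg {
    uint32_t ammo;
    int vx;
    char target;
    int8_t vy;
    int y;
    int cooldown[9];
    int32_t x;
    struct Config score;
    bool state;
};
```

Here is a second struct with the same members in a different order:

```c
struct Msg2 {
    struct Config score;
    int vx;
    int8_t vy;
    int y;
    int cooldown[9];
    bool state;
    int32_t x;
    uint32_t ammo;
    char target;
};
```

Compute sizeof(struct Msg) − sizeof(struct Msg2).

Config: @0: layer [2B, align 2] → 2; +2 pad (align 4); @4: pitch [4B, align 4] → 8; @8: width [2B, align 2] → 10; @10: depth [1B, align 1] → 11; +1 tail pad (align 4); size 12, align 4
@0: ammo [4B, align 4] → 4
@4: vx [4B, align 4] → 8
@8: target [1B, align 1] → 9
@9: vy [1B, align 1] → 10
+2 pad (align 4)
@12: y [4B, align 4] → 16
@16: cooldown [36B, align 4] → 52
@52: x [4B, align 4] → 56
@56: score [12B, align 4] → 68
@68: state [1B, align 1] → 69
+3 tail pad (align 4)
size 72, align 4
— Msg2 —
@0: score [12B, align 4] → 12
@12: vx [4B, align 4] → 16
@16: vy [1B, align 1] → 17
+3 pad (align 4)
@20: y [4B, align 4] → 24
@24: cooldown [36B, align 4] → 60
@60: state [1B, align 1] → 61
+3 pad (align 4)
@64: x [4B, align 4] → 68
@68: ammo [4B, align 4] → 72
@72: target [1B, align 1] → 73
+3 tail pad (align 4)
size 76, align 4
72 − 76 = -4

-4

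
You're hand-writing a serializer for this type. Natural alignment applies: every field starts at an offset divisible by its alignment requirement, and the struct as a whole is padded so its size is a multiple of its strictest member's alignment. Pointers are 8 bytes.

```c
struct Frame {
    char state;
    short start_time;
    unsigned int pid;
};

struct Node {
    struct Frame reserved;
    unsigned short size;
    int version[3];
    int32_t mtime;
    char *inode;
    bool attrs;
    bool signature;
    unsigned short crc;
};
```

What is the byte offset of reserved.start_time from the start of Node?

2

Frame: 0..1  state  (1B, 1-aligned); 1..2  -- padding (1B); 2..4  start_time  (2B, 2-aligned); 4..8  pid  (4B, 4-aligned); sizeof = 8, alignof = 4
0..8  reserved  (8B, 4-aligned)
within Frame: start_time at 2
0 + 2 = 2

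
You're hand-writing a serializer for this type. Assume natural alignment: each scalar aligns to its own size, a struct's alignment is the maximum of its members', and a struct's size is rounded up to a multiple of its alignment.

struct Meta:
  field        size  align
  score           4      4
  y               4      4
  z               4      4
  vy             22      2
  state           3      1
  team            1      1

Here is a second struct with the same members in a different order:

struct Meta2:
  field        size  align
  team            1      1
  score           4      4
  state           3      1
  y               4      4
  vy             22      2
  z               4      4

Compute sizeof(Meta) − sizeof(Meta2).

-4

@0: score [4B, align 4] → 4
@4: y [4B, align 4] → 8
@8: z [4B, align 4] → 12
@12: vy [22B, align 2] → 34
@34: state [3B, align 1] → 37
@37: team [1B, align 1] → 38
+2 tail pad (align 4)
size 40, align 4
— Meta2 —
@0: team [1B, align 1] → 1
+3 pad (align 4)
@4: score [4B, align 4] → 8
@8: state [3B, align 1] → 11
+1 pad (align 4)
@12: y [4B, align 4] → 16
@16: vy [22B, align 2] → 38
+2 pad (align 4)
@40: z [4B, align 4] → 44
size 44, align 4
40 − 44 = -4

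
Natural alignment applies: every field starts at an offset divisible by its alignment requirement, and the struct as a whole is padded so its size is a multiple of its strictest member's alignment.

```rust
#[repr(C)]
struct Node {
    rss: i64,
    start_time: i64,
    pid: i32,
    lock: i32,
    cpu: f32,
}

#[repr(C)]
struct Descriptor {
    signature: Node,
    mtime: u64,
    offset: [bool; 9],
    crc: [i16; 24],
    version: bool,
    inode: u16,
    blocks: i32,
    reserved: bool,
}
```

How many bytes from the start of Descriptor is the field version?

Node: rss at 0 (size 8, align 8) → ends 8; start_time at 8 (size 8, align 8) → ends 16; pid at 16 (size 4, align 4) → ends 20; lock at 20 (size 4, align 4) → ends 24; cpu at 24 (size 4, align 4) → ends 28; tail pad 4 to reach multiple of 8; total 32 bytes, alignment 8
signature at 0 (size 32, align 8) → ends 32
mtime at 32 (size 8, align 8) → ends 40
offset at 40 (size 9, align 1) → ends 49
pad 1 to align 2 for crc
crc at 50 (size 48, align 2) → ends 98
version at 98 (size 1, align 1) → ends 99

98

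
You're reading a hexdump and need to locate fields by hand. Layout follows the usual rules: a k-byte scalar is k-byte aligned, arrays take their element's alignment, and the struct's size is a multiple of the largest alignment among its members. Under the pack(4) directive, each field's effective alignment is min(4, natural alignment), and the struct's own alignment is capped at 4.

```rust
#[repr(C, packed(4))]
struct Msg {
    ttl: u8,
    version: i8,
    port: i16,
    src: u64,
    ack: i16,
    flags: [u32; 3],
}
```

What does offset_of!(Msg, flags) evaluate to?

ttl at 0 (size 1, align 1) → ends 1
version at 1 (size 1, align 1) → ends 2
port at 2 (size 2, align 2) → ends 4
src at 4 (size 8, align 4) → ends 12
ack at 12 (size 2, align 2) → ends 14
pad 2 to align 4 for flags
flags at 16 (size 12, align 4) → ends 28

16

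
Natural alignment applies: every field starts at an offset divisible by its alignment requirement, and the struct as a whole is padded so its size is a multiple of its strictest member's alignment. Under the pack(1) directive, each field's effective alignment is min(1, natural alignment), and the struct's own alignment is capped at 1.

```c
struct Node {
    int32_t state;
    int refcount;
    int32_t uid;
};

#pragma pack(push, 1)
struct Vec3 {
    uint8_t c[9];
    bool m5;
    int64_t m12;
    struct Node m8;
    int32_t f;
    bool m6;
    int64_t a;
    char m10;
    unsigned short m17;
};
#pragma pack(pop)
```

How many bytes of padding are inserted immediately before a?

0

Node: state at 0 (size 4, align 4) → ends 4; refcount at 4 (size 4, align 4) → ends 8; uid at 8 (size 4, align 4) → ends 12; total 12 bytes, alignment 4
c at 0 (size 9, align 1) → ends 9
m5 at 9 (size 1, align 1) → ends 10
m12 at 10 (size 8, align 1) → ends 18
m8 at 18 (size 12, align 1) → ends 30
f at 30 (size 4, align 1) → ends 34
m6 at 34 (size 1, align 1) → ends 35
a at 35 (size 8, align 1) → ends 43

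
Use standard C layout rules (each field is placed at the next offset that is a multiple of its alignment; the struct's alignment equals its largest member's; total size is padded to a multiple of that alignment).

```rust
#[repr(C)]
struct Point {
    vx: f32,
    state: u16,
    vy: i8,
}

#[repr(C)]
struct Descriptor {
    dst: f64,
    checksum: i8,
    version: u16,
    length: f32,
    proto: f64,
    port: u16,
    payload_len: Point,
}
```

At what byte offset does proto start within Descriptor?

16

Point: @0: vx [4B, align 4] → 4; @4: state [2B, align 2] → 6; @6: vy [1B, align 1] → 7; +1 tail pad (align 4); size 8, align 4
@0: dst [8B, align 8] → 8
@8: checksum [1B, align 1] → 9
+1 pad (align 2)
@10: version [2B, align 2] → 12
@12: length [4B, align 4] → 16
@16: proto [8B, align 8] → 24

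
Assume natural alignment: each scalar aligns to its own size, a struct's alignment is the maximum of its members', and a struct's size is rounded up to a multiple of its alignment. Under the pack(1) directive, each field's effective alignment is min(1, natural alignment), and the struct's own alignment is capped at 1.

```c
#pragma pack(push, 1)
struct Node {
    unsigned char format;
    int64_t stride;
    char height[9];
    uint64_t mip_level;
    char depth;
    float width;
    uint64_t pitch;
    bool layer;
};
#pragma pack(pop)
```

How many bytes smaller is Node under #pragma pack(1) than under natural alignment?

24

natural layout:
  @0: format [1B, align 1] → 1
  +7 pad (align 8)
  @8: stride [8B, align 8] → 16
  @16: height [9B, align 1] → 25
  +7 pad (align 8)
  @32: mip_level [8B, align 8] → 40
  @40: depth [1B, align 1] → 41
  +3 pad (align 4)
  @44: width [4B, align 4] → 48
  @48: pitch [8B, align 8] → 56
  @56: layer [1B, align 1] → 57
  +7 tail pad (align 8)
  size 64, align 8
packed(1) layout:
  @0: format [1B, align 1] → 1
  @1: stride [8B, align 1] → 9
  @9: height [9B, align 1] → 18
  @18: mip_level [8B, align 1] → 26
  @26: depth [1B, align 1] → 27
  @27: width [4B, align 1] → 31
  @31: pitch [8B, align 1] → 39
  @39: layer [1B, align 1] → 40
  size 40, align 1
64 − 40 = 24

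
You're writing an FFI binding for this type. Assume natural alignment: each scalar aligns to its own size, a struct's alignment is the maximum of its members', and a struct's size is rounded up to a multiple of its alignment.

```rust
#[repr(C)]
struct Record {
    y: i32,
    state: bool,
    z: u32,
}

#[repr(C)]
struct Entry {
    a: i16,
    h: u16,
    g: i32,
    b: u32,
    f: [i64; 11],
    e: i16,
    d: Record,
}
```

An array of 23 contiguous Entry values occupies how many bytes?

2760

Record: @0: y [4B, align 4] → 4; @4: state [1B, align 1] → 5; +3 pad (align 4); @8: z [4B, align 4] → 12; size 12, align 4
@0: a [2B, align 2] → 2
@2: h [2B, align 2] → 4
@4: g [4B, align 4] → 8
@8: b [4B, align 4] → 12
+4 pad (align 8)
@16: f [88B, align 8] → 104
@104: e [2B, align 2] → 106
+2 pad (align 4)
@108: d [12B, align 4] → 120
size 120, align 8
array of 23: 23 × 120 = 2760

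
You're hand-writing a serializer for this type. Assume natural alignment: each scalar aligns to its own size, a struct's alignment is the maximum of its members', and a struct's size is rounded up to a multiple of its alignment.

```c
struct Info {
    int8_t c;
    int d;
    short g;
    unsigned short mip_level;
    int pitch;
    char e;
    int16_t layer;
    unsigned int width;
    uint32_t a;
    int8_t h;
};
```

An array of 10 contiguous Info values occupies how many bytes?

320

c at 0 (size 1, align 1) → ends 1
pad 3 to align 4 for d
d at 4 (size 4, align 4) → ends 8
g at 8 (size 2, align 2) → ends 10
mip_level at 10 (size 2, align 2) → ends 12
pitch at 12 (size 4, align 4) → ends 16
e at 16 (size 1, align 1) → ends 17
pad 1 to align 2 for layer
layer at 18 (size 2, align 2) → ends 20
width at 20 (size 4, align 4) → ends 24
a at 24 (size 4, align 4) → ends 28
h at 28 (size 1, align 1) → ends 29
tail pad 3 to reach multiple of 4
total 32 bytes, alignment 4
array of 10: 10 × 32 = 320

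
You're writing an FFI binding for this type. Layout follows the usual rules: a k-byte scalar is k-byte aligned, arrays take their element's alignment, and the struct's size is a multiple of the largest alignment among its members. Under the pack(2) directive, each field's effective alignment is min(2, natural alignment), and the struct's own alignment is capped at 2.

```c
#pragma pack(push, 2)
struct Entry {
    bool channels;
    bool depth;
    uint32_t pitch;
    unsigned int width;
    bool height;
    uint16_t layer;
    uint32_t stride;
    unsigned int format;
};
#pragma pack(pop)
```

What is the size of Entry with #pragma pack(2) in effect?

22

@0: channels [1B, align 1] → 1
@1: depth [1B, align 1] → 2
@2: pitch [4B, align 2] → 6
@6: width [4B, align 2] → 10
@10: height [1B, align 1] → 11
+1 pad (align 2)
@12: layer [2B, align 2] → 14
@14: stride [4B, align 2] → 18
@18: format [4B, align 2] → 22
size 22, align 2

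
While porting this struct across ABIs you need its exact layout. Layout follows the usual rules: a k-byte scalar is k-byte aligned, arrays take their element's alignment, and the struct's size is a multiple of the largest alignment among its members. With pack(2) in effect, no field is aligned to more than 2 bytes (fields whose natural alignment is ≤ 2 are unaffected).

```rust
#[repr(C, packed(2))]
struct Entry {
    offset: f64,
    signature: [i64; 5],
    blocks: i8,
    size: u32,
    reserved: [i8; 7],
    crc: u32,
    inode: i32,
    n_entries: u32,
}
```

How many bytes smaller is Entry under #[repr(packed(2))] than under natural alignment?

6

natural layout:
  @0: offset [8B, align 8] → 8
  @8: signature [40B, align 8] → 48
  @48: blocks [1B, align 1] → 49
  +3 pad (align 4)
  @52: size [4B, align 4] → 56
  @56: reserved [7B, align 1] → 63
  +1 pad (align 4)
  @64: crc [4B, align 4] → 68
  @68: inode [4B, align 4] → 72
  @72: n_entries [4B, align 4] → 76
  +4 tail pad (align 8)
  size 80, align 8
packed(2) layout:
  @0: offset [8B, align 2] → 8
  @8: signature [40B, align 2] → 48
  @48: blocks [1B, align 1] → 49
  +1 pad (align 2)
  @50: size [4B, align 2] → 54
  @54: reserved [7B, align 1] → 61
  +1 pad (align 2)
  @62: crc [4B, align 2] → 66
  @66: inode [4B, align 2] → 70
  @70: n_entries [4B, align 2] → 74
  size 74, align 2
80 − 74 = 6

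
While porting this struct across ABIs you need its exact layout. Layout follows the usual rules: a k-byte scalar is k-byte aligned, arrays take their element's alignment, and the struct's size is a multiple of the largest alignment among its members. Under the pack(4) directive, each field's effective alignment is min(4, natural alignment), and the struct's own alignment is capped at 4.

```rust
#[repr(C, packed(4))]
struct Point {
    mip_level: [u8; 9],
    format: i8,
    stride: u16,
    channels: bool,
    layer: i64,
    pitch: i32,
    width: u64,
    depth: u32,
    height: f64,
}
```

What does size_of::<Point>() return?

48 bytes

mip_level at 0 (size 9, align 1) → ends 9
format at 9 (size 1, align 1) → ends 10
stride at 10 (size 2, align 2) → ends 12
channels at 12 (size 1, align 1) → ends 13
pad 3 to align 4 for layer
layer at 16 (size 8, align 4) → ends 24
pitch at 24 (size 4, align 4) → ends 28
width at 28 (size 8, align 4) → ends 36
depth at 36 (size 4, align 4) → ends 40
height at 40 (size 8, align 4) → ends 48
total 48 bytes, alignment 4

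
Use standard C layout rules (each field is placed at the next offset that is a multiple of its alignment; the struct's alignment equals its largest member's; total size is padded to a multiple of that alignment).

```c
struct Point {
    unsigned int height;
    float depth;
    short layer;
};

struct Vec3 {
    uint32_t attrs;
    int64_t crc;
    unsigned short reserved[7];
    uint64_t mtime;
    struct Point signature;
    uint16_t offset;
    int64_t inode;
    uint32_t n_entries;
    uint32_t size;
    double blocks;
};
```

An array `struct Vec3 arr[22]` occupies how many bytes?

1760

Point: height at 0 (size 4, align 4) → ends 4; depth at 4 (size 4, align 4) → ends 8; layer at 8 (size 2, align 2) → ends 10; tail pad 2 to reach multiple of 4; total 12 bytes, alignment 4
attrs at 0 (size 4, align 4) → ends 4
pad 4 to align 8 for crc
crc at 8 (size 8, align 8) → ends 16
reserved at 16 (size 14, align 2) → ends 30
pad 2 to align 8 for mtime
mtime at 32 (size 8, align 8) → ends 40
signature at 40 (size 12, align 4) → ends 52
offset at 52 (size 2, align 2) → ends 54
pad 2 to align 8 for inode
inode at 56 (size 8, align 8) → ends 64
n_entries at 64 (size 4, align 4) → ends 68
size at 68 (size 4, align 4) → ends 72
blocks at 72 (size 8, align 8) → ends 80
total 80 bytes, alignment 8
array of 22: 22 × 80 = 1760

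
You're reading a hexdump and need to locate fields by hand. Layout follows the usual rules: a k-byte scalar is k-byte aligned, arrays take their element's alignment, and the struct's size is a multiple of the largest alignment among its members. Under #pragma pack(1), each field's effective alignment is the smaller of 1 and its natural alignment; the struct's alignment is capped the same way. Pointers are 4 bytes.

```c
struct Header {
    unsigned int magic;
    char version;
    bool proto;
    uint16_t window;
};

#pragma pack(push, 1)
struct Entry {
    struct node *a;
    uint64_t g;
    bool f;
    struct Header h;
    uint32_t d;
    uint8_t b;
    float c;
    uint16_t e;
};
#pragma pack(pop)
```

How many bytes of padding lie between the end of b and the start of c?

Header: 0..4  magic  (4B, 4-aligned); 4..5  version  (1B, 1-aligned); 5..6  proto  (1B, 1-aligned); 6..8  window  (2B, 2-aligned); sizeof = 8, alignof = 4
0..4  a  (4B, 1-aligned)
4..12  g  (8B, 1-aligned)
12..13  f  (1B, 1-aligned)
13..21  h  (8B, 1-aligned)
21..25  d  (4B, 1-aligned)
25..26  b  (1B, 1-aligned)
26..30  c  (4B, 1-aligned)

0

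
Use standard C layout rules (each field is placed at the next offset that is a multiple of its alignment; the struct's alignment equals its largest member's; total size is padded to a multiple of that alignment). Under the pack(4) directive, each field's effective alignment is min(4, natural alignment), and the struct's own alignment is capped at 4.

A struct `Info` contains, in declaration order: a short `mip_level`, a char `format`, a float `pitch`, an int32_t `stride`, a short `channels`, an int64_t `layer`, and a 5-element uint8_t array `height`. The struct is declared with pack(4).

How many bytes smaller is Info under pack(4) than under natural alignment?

0

natural layout:
  mip_level at 0 (size 2, align 2) → ends 2
  format at 2 (size 1, align 1) → ends 3
  pad 1 to align 4 for pitch
  pitch at 4 (size 4, align 4) → ends 8
  stride at 8 (size 4, align 4) → ends 12
  channels at 12 (size 2, align 2) → ends 14
  pad 2 to align 8 for layer
  layer at 16 (size 8, align 8) → ends 24
  height at 24 (size 5, align 1) → ends 29
  tail pad 3 to reach multiple of 8
  total 32 bytes, alignment 8
packed(4) layout:
  mip_level at 0 (size 2, align 2) → ends 2
  format at 2 (size 1, align 1) → ends 3
  pad 1 to align 4 for pitch
  pitch at 4 (size 4, align 4) → ends 8
  stride at 8 (size 4, align 4) → ends 12
  channels at 12 (size 2, align 2) → ends 14
  pad 2 to align 4 for layer
  layer at 16 (size 8, align 4) → ends 24
  height at 24 (size 5, align 1) → ends 29
  tail pad 3 to reach multiple of 4
  total 32 bytes, alignment 4
32 − 32 = 0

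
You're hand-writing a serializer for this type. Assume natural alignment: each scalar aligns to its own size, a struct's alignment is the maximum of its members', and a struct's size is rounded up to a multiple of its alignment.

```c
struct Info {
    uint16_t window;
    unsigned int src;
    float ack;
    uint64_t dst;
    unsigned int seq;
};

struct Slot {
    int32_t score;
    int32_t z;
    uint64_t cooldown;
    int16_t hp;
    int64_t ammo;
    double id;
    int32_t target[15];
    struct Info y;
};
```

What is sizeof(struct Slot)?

Info: 0..2  window  (2B, 2-aligned); 2..4  -- padding (2B); 4..8  src  (4B, 4-aligned); 8..12  ack  (4B, 4-aligned); 12..16  -- padding (4B); 16..24  dst  (8B, 8-aligned); 24..28  seq  (4B, 4-aligned); 28..32  -- tail padding (4B); sizeof = 32, alignof = 8
0..4  score  (4B, 4-aligned)
4..8  z  (4B, 4-aligned)
8..16  cooldown  (8B, 8-aligned)
16..18  hp  (2B, 2-aligned)
18..24  -- padding (6B)
24..32  ammo  (8B, 8-aligned)
32..40  id  (8B, 8-aligned)
40..100  target  (60B, 4-aligned)
100..104  -- padding (4B)
104..136  y  (32B, 8-aligned)
sizeof = 136, alignof = 8

136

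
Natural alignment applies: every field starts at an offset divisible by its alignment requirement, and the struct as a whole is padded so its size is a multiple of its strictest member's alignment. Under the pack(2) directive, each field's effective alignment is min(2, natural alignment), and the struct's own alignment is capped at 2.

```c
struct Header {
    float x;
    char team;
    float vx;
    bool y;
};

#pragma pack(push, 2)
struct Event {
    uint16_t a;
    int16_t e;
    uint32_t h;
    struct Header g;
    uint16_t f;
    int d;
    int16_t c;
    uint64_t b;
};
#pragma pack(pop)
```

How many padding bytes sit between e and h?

0

Header: x at 0 (size 4, align 4) → ends 4; team at 4 (size 1, align 1) → ends 5; pad 3 to align 4 for vx; vx at 8 (size 4, align 4) → ends 12; y at 12 (size 1, align 1) → ends 13; tail pad 3 to reach multiple of 4; total 16 bytes, alignment 4
a at 0 (size 2, align 2) → ends 2
e at 2 (size 2, align 2) → ends 4
h at 4 (size 4, align 2) → ends 8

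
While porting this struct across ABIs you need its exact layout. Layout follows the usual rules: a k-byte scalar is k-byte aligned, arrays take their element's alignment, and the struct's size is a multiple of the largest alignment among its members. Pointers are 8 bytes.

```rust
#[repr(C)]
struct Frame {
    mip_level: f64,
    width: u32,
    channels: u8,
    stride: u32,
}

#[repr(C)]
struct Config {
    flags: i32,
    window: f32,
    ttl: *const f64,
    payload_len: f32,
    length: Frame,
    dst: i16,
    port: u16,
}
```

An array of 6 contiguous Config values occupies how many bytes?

Frame: mip_level at 0 (size 8, align 8) → ends 8; width at 8 (size 4, align 4) → ends 12; channels at 12 (size 1, align 1) → ends 13; pad 3 to align 4 for stride; stride at 16 (size 4, align 4) → ends 20; tail pad 4 to reach multiple of 8; total 24 bytes, alignment 8
flags at 0 (size 4, align 4) → ends 4
window at 4 (size 4, align 4) → ends 8
ttl at 8 (size 8, align 8) → ends 16
payload_len at 16 (size 4, align 4) → ends 20
pad 4 to align 8 for length
length at 24 (size 24, align 8) → ends 48
dst at 48 (size 2, align 2) → ends 50
port at 50 (size 2, align 2) → ends 52
tail pad 4 to reach multiple of 8
total 56 bytes, alignment 8
array of 6: 6 × 56 = 336

336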